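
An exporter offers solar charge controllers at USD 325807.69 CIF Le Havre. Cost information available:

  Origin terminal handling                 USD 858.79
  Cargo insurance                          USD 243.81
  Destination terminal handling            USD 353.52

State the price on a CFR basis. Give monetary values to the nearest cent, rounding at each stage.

CFR price: USD 325563.88

Not relevant to the conversion: origin terminal — on the seller under both CIF and CFR; already in the CIF price and stays in the CFR price. destination terminal — on the buyer under both terms; not part of either seller's price.
From CIF to CFR, the seller no longer bears: insurance.
CFR price = 325807.69 − 243.81 = 325563.88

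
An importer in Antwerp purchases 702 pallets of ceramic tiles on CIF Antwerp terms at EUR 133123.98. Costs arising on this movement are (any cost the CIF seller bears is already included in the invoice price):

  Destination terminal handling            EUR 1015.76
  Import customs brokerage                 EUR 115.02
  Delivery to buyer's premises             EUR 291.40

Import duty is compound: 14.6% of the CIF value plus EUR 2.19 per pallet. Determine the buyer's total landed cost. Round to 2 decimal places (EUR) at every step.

CIF: the seller pays costs through ocean freight and marine insurance to the destination port.
The CIF price already equals the CIF value: 133123.98
Ad valorem component: 133123.98 × 14.6% = 19436.10
Specific component: 702 × 2.19 = 1537.38
Import duty = 19436.10 + 1537.38 = 20973.48
Buyer bears: destination terminal 1015.76 + brokerage 115.02 + delivery 291.40 + duty 20973.48 = 22395.66
Landed cost = invoice 133123.98 + 22395.66 = 155519.64

Total landed cost: EUR 155519.64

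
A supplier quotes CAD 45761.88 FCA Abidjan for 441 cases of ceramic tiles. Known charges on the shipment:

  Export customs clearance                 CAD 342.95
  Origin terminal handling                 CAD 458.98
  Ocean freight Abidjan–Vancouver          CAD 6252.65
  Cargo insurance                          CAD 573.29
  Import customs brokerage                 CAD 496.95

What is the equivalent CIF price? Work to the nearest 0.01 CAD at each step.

Not relevant to the conversion: export clearance — on the seller under both FCA and CIF; already in the FCA price and stays in the CIF price. brokerage — on the buyer under both terms; not part of either seller's price.
From FCA to CIF, the seller additionally bears: origin terminal, freight, insurance.
CIF price = 45761.88 + 458.98 + 6252.65 + 573.29 = 53046.80

CIF price: CAD 53046.80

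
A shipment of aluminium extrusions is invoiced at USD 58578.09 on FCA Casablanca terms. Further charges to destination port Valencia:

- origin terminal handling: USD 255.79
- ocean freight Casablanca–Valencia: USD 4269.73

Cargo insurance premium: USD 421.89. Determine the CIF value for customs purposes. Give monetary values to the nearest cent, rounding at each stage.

CIF = FCA price + pre-shipment costs + freight + insurance
CIF = 58578.09 + 255.79 + 4269.73 + 421.89 = 63525.50

CIF value: USD 63525.50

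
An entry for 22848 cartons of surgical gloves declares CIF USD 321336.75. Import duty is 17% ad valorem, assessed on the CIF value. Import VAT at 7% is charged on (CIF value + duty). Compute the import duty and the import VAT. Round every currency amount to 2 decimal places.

Import duty: USD 54627.25; import VAT: USD 26317.48

Import duty = 321336.75 × 17% = 54627.25
VAT base = CIF + duty = 321336.75 + 54627.25 = 375964.00
Import VAT = 375964.00 × 7% = 26317.48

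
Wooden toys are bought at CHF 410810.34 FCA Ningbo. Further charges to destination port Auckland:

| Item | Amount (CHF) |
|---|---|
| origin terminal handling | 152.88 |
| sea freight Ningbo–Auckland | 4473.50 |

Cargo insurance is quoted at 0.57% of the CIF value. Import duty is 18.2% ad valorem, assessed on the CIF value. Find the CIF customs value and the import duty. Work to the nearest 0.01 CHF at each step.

CIF value: CHF 417818.28; import duty: CHF 76042.93

Let C be the CIF value. C = FCA price + pre-shipment costs + freight + 0.57% × C
C − 0.57% × C = 410810.34 + 152.88 + 4473.50
0.9943 × C = 415436.72
C = 415436.72 / 0.9943 = 417818.28
Insurance premium = 0.57% × 417818.28 = 2381.56
Import duty = 417818.28 × 18.2% = 76042.93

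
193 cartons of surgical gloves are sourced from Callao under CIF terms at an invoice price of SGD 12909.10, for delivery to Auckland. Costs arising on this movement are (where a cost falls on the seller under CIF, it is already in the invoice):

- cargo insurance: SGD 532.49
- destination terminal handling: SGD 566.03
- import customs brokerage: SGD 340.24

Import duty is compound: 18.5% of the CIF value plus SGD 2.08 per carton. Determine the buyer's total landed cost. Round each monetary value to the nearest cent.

Total landed cost: SGD 16604.99

CIF: the seller pays costs through ocean freight and marine insurance to the destination port.
Already in the invoice (seller's account under CIF): insurance — exclude.
The CIF price already equals the CIF value: 12909.10
Ad valorem component: 12909.10 × 18.5% = 2388.18
Specific component: 193 × 2.08 = 401.44
Import duty = 2388.18 + 401.44 = 2789.62
Buyer bears: destination terminal 566.03 + brokerage 340.24 + duty 2789.62 = 3695.89
Landed cost = invoice 12909.10 + 3695.89 = 16604.99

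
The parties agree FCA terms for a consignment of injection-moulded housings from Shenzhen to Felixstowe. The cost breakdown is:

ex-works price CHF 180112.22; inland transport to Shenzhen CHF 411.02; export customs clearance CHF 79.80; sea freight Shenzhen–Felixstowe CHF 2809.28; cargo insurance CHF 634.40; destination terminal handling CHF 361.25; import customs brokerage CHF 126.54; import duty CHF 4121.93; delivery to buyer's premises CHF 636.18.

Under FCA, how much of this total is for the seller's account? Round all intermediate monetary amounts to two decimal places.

FCA: the seller delivers export-cleared goods to the carrier; the buyer bears costs from that point.
Seller's account: goods 180112.22 + inland to port 411.02 + export clearance 79.80 = 180603.04
Buyer's account: freight 2809.28 + insurance 634.40 + destination terminal 361.25 + brokerage 126.54 + duty 4121.93 + delivery 636.18 = 8689.58

Seller's account: CHF 180603.04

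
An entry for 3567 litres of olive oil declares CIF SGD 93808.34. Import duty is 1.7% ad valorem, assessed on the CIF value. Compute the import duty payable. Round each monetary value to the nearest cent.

Import duty: SGD 1594.74

Import duty = 93808.34 × 1.7% = 1594.74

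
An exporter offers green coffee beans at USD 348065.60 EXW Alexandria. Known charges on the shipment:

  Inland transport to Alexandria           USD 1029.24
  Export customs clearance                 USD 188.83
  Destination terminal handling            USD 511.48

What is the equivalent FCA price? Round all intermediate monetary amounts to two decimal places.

Not relevant to the conversion: destination terminal — on the buyer under both terms; not part of either seller's price.
From EXW to FCA, the seller additionally bears: inland to port, export clearance.
FCA price = 348065.60 + 1029.24 + 188.83 = 349283.67

FCA price: USD 349283.67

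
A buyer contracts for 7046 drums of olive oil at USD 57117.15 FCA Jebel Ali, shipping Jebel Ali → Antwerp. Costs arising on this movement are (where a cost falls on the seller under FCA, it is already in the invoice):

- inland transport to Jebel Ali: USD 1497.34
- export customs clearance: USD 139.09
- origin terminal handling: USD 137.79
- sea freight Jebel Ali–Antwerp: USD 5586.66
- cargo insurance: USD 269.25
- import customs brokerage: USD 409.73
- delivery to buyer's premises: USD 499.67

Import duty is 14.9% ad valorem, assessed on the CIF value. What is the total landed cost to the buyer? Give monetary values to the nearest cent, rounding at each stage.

Total landed cost: USD 73423.77

FCA: the seller delivers export-cleared goods to the carrier; the buyer bears costs from that point.
Already in the invoice (seller's account under FCA): inland to port, export clearance — exclude.
CIF value = FCA price + origin terminal + freight + insurance = 57117.15 + 137.79 + 5586.66 + 269.25 = 63110.85
Import duty = 63110.85 × 14.9% = 9403.52
Buyer bears: origin terminal 137.79 + freight 5586.66 + insurance 269.25 + brokerage 409.73 + delivery 499.67 + duty 9403.52 = 16306.62
Landed cost = invoice 57117.15 + 16306.62 = 73423.77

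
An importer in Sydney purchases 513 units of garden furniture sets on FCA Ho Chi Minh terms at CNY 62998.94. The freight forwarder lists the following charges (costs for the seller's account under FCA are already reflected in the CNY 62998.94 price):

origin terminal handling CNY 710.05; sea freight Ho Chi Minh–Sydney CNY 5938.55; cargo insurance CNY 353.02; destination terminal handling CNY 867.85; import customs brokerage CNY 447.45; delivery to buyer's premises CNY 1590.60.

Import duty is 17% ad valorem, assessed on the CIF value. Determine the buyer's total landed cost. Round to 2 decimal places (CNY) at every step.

Total landed cost: CNY 84806.56

FCA: the seller delivers export-cleared goods to the carrier; the buyer bears costs from that point.
CIF value = FCA price + origin terminal + freight + insurance = 62998.94 + 710.05 + 5938.55 + 353.02 = 70000.56
Import duty = 70000.56 × 17% = 11900.10
Buyer bears: origin terminal 710.05 + freight 5938.55 + insurance 353.02 + destination terminal 867.85 + brokerage 447.45 + delivery 1590.60 + duty 11900.10 = 21807.62
Landed cost = invoice 62998.94 + 21807.62 = 84806.56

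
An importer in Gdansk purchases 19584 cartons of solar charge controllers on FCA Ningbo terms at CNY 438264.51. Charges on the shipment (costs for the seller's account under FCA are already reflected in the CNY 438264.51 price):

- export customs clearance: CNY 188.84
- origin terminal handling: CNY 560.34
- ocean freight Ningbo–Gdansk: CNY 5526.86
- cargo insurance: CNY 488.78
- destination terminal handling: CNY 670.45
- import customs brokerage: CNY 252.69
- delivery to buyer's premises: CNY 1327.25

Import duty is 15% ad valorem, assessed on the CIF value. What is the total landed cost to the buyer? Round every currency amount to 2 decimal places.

FCA: the seller delivers export-cleared goods to the carrier; the buyer bears costs from that point.
Already in the invoice (seller's account under FCA): export clearance — exclude.
CIF value = FCA price + origin terminal + freight + insurance = 438264.51 + 560.34 + 5526.86 + 488.78 = 444840.49
Import duty = 444840.49 × 15% = 66726.07
Buyer bears: origin terminal 560.34 + freight 5526.86 + insurance 488.78 + destination terminal 670.45 + brokerage 252.69 + delivery 1327.25 + duty 66726.07 = 75552.44
Landed cost = invoice 438264.51 + 75552.44 = 513816.95

Total landed cost: CNY 513816.95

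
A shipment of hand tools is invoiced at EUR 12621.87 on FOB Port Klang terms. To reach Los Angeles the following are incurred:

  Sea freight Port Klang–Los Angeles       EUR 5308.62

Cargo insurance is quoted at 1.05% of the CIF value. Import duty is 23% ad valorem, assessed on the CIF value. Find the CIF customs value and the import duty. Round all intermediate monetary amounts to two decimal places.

CIF value: EUR 18120.76; import duty: EUR 4167.77

Let C be the CIF value. C = FOB price + freight + 1.05% × C
C − 1.05% × C = 12621.87 + 5308.62
0.9895 × C = 17930.49
C = 17930.49 / 0.9895 = 18120.76
Insurance premium = 1.05% × 18120.76 = 190.27
Import duty = 18120.76 × 23% = 4167.77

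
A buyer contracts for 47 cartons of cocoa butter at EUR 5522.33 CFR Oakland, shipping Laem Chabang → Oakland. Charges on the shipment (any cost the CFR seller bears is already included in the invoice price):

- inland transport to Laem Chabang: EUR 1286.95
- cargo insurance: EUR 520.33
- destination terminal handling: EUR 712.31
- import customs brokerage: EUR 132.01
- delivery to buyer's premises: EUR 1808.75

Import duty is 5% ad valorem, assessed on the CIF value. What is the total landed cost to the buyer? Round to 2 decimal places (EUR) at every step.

CFR: the seller pays costs through ocean freight to the destination port, but not insurance.
Already in the invoice (seller's account under CFR): inland to port — exclude.
CIF value = CFR price + insurance = 5522.33 + 520.33 = 6042.66
Import duty = 6042.66 × 5% = 302.13
Buyer bears: insurance 520.33 + destination terminal 712.31 + brokerage 132.01 + delivery 1808.75 + duty 302.13 = 3475.53
Landed cost = invoice 5522.33 + 3475.53 = 8997.86

Total landed cost: EUR 8997.86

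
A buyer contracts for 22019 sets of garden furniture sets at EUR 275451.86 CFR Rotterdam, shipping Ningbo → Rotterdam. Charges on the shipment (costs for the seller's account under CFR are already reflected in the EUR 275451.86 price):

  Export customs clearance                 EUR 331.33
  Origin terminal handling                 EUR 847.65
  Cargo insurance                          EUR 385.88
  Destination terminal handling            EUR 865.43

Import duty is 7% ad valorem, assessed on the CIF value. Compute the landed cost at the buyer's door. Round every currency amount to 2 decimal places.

Total landed cost: EUR 296011.81

CFR: the seller pays costs through ocean freight to the destination port, but not insurance.
Already in the invoice (seller's account under CFR): export clearance, origin terminal — exclude.
CIF value = CFR price + insurance = 275451.86 + 385.88 = 275837.74
Import duty = 275837.74 × 7% = 19308.64
Buyer bears: insurance 385.88 + destination terminal 865.43 + duty 19308.64 = 20559.95
Landed cost = invoice 275451.86 + 20559.95 = 296011.81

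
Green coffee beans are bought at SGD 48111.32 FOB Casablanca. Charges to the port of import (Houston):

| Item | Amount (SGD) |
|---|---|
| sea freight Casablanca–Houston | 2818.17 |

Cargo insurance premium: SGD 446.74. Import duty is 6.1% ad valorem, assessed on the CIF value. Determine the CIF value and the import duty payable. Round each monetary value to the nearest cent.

CIF value: SGD 51376.23; import duty: SGD 3133.95

CIF = FOB price + freight + insurance
CIF = 48111.32 + 2818.17 + 446.74 = 51376.23
Import duty = 51376.23 × 6.1% = 3133.95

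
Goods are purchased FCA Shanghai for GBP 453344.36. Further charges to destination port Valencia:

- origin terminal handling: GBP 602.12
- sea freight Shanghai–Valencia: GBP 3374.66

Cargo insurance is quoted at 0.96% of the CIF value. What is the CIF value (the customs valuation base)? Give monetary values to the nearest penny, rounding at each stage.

Let C be the CIF value. C = FCA price + pre-shipment costs + freight + 0.96% × C
C − 0.96% × C = 453344.36 + 602.12 + 3374.66
0.9904 × C = 457321.14
C = 457321.14 / 0.9904 = 461753.98
Insurance premium = 0.96% × 461753.98 = 4432.84

CIF value: GBP 461753.98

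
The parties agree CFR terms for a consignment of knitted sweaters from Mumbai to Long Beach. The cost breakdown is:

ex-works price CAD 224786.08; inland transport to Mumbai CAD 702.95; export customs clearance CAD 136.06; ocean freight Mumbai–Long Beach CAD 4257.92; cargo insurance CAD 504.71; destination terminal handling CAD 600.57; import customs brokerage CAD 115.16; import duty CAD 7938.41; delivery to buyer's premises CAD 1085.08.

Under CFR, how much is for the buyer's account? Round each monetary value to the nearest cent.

CFR: the seller pays costs through ocean freight to the destination port, but not insurance.
Seller's account: goods 224786.08 + inland to port 702.95 + export clearance 136.06 + freight 4257.92 = 229883.01
Buyer's account: insurance 504.71 + destination terminal 600.57 + brokerage 115.16 + duty 7938.41 + delivery 1085.08 = 10243.93

Buyer's account: CAD 10243.93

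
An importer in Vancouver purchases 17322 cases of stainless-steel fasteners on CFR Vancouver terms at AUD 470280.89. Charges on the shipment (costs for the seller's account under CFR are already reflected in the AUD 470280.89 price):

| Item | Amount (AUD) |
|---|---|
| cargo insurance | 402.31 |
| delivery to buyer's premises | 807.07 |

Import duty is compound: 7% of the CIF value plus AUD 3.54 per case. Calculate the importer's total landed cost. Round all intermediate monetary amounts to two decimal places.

Total landed cost: AUD 565757.97

CFR: the seller pays costs through ocean freight to the destination port, but not insurance.
CIF value = CFR price + insurance = 470280.89 + 402.31 = 470683.20
Ad valorem component: 470683.20 × 7% = 32947.82
Specific component: 17322 × 3.54 = 61319.88
Import duty = 32947.82 + 61319.88 = 94267.70
Buyer bears: insurance 402.31 + delivery 807.07 + duty 94267.70 = 95477.08
Landed cost = invoice 470280.89 + 95477.08 = 565757.97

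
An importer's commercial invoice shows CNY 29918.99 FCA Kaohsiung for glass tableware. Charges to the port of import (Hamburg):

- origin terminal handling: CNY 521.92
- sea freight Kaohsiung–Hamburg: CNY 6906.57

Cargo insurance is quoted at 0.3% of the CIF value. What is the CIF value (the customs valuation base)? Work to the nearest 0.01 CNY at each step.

CIF value: CNY 37459.86

Let C be the CIF value. C = FCA price + pre-shipment costs + freight + 0.3% × C
C − 0.3% × C = 29918.99 + 521.92 + 6906.57
0.997 × C = 37347.48
C = 37347.48 / 0.997 = 37459.86
Insurance premium = 0.3% × 37459.86 = 112.38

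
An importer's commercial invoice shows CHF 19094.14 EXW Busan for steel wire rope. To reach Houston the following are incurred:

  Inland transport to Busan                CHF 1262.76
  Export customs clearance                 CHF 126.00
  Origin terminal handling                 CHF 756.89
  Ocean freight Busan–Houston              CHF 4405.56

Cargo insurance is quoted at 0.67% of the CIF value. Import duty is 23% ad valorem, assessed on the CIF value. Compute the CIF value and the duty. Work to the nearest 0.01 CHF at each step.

CIF value: CHF 25818.33; import duty: CHF 5938.22

Let C be the CIF value. C = EXW price + pre-shipment costs + freight + 0.67% × C
C − 0.67% × C = 19094.14 + 1262.76 + 126.00 + 756.89 + 4405.56
0.9933 × C = 25645.35
C = 25645.35 / 0.9933 = 25818.33
Insurance premium = 0.67% × 25818.33 = 172.98
Import duty = 25818.33 × 23% = 5938.22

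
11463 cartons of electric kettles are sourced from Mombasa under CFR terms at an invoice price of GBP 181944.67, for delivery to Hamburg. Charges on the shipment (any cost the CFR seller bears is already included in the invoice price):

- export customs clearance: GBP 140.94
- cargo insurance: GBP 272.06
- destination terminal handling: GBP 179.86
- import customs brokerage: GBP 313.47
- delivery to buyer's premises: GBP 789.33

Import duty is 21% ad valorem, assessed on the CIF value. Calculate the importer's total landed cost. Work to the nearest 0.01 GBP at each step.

Total landed cost: GBP 221764.90

CFR: the seller pays costs through ocean freight to the destination port, but not insurance.
Already in the invoice (seller's account under CFR): export clearance — exclude.
CIF value = CFR price + insurance = 181944.67 + 272.06 = 182216.73
Import duty = 182216.73 × 21% = 38265.51
Buyer bears: insurance 272.06 + destination terminal 179.86 + brokerage 313.47 + delivery 789.33 + duty 38265.51 = 39820.23
Landed cost = invoice 181944.67 + 39820.23 = 221764.90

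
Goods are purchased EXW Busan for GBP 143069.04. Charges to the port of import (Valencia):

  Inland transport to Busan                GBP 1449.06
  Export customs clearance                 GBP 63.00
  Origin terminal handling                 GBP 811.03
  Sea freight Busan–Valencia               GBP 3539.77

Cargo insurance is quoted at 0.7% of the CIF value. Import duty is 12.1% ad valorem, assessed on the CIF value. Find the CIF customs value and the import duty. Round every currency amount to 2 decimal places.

CIF value: GBP 149981.77; import duty: GBP 18147.79

Let C be the CIF value. C = EXW price + pre-shipment costs + freight + 0.7% × C
C − 0.7% × C = 143069.04 + 1449.06 + 63.00 + 811.03 + 3539.77
0.993 × C = 148931.90
C = 148931.90 / 0.993 = 149981.77
Insurance premium = 0.7% × 149981.77 = 1049.87
Import duty = 149981.77 × 12.1% = 18147.79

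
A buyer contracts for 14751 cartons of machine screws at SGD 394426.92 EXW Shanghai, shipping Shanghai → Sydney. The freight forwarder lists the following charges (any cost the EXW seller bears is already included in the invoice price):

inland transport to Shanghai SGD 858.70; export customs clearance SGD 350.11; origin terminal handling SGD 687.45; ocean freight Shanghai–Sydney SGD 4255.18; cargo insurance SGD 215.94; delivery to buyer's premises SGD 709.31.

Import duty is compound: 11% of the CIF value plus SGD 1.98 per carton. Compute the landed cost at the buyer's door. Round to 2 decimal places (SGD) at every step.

Total landed cost: SGD 474797.96

EXW: the seller makes goods available at their premises; the buyer bears all onward costs.
CIF value = EXW price + inland to port + export clearance + origin terminal + freight + insurance = 394426.92 + 858.70 + 350.11 + 687.45 + 4255.18 + 215.94 = 400794.30
Ad valorem component: 400794.30 × 11% = 44087.37
Specific component: 14751 × 1.98 = 29206.98
Import duty = 44087.37 + 29206.98 = 73294.35
Buyer bears: inland to port 858.70 + export clearance 350.11 + origin terminal 687.45 + freight 4255.18 + insurance 215.94 + delivery 709.31 + duty 73294.35 = 80371.04
Landed cost = invoice 394426.92 + 80371.04 = 474797.96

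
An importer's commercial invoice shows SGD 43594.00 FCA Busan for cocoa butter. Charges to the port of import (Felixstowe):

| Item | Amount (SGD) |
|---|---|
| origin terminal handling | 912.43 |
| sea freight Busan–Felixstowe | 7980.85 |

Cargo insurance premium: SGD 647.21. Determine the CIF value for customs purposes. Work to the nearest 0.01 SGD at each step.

CIF = FCA price + pre-shipment costs + freight + insurance
CIF = 43594.00 + 912.43 + 7980.85 + 647.21 = 53134.49

CIF value: SGD 53134.49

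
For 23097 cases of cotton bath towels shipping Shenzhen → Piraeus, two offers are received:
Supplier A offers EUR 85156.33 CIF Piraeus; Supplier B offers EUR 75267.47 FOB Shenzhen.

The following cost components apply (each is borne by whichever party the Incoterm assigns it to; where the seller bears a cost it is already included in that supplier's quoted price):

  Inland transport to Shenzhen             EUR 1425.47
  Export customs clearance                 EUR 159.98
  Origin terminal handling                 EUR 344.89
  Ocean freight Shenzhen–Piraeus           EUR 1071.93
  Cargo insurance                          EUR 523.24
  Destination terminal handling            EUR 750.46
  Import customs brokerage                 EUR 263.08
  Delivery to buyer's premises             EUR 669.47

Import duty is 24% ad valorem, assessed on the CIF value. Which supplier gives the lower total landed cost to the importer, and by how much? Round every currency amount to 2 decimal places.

Supplier B is cheaper by EUR 10284.18

Supplier A (CIF):
The CIF price already equals the CIF value: 85156.33
Import duty = 85156.33 × 24% = 20437.52
Buyer bears (A): 750.46 + 263.08 + 669.47 = 1683.01
Landed cost (A) = invoice 85156.33 + 1683.01 + duty 20437.52 = 107276.86
Supplier B (FOB):
CIF value = FOB price + freight + insurance = 75267.47 + 1071.93 + 523.24 = 76862.64
Import duty = 76862.64 × 24% = 18447.03
Buyer bears (B): 1071.93 + 523.24 + 750.46 + 263.08 + 669.47 = 3278.18
Landed cost (B) = invoice 75267.47 + 3278.18 + duty 18447.03 = 96992.68
Difference = |107276.86 − 96992.68| = 10284.18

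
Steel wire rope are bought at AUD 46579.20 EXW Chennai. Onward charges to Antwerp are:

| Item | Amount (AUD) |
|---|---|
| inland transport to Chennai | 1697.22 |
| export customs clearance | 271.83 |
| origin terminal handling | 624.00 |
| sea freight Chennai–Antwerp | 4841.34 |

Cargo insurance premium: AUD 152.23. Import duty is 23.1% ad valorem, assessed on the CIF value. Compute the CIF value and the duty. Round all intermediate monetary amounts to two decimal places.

CIF = EXW price + pre-shipment costs + freight + insurance
CIF = 46579.20 + 1697.22 + 271.83 + 624.00 + 4841.34 + 152.23 = 54165.82
Import duty = 54165.82 × 23.1% = 12512.30

CIF value: AUD 54165.82; import duty: AUD 12512.30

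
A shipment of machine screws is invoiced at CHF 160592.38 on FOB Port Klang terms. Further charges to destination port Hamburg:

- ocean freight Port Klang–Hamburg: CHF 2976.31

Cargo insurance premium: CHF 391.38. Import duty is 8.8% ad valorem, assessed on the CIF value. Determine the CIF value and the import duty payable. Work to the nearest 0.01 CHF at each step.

CIF = FOB price + freight + insurance
CIF = 160592.38 + 2976.31 + 391.38 = 163960.07
Import duty = 163960.07 × 8.8% = 14428.49

CIF value: CHF 163960.07; import duty: CHF 14428.49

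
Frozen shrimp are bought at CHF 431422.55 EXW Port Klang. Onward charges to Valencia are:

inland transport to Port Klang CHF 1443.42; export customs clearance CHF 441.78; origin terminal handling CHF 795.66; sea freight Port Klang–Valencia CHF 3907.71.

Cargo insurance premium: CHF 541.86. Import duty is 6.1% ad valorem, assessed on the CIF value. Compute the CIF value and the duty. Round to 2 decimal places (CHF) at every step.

CIF value: CHF 438552.98; import duty: CHF 26751.73

CIF = EXW price + pre-shipment costs + freight + insurance
CIF = 431422.55 + 1443.42 + 441.78 + 795.66 + 3907.71 + 541.86 = 438552.98
Import duty = 438552.98 × 6.1% = 26751.73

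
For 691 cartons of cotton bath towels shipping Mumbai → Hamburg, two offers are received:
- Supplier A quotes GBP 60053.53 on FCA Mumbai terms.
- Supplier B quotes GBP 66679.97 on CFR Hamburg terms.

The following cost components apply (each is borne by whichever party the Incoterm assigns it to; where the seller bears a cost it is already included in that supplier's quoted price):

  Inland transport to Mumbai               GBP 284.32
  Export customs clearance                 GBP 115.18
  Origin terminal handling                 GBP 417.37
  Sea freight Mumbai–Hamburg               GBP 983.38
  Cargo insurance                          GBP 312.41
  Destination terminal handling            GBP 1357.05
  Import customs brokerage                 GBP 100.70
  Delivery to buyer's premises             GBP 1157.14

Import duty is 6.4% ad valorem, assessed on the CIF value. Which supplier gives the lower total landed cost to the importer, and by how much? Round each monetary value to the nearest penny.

Supplier A (FCA):
CIF value = FCA price + origin terminal + freight + insurance = 60053.53 + 417.37 + 983.38 + 312.41 = 61766.69
Import duty = 61766.69 × 6.4% = 3953.07
Buyer bears (A): 417.37 + 983.38 + 312.41 + 1357.05 + 100.70 + 1157.14 = 4328.05
Landed cost (A) = invoice 60053.53 + 4328.05 + duty 3953.07 = 68334.65
Supplier B (CFR):
CIF value = CFR price + insurance = 66679.97 + 312.41 = 66992.38
Import duty = 66992.38 × 6.4% = 4287.51
Buyer bears (B): 312.41 + 1357.05 + 100.70 + 1157.14 = 2927.30
Landed cost (B) = invoice 66679.97 + 2927.30 + duty 4287.51 = 73894.78
Difference = |68334.65 − 73894.78| = 5560.13

Supplier A is cheaper by GBP 5560.13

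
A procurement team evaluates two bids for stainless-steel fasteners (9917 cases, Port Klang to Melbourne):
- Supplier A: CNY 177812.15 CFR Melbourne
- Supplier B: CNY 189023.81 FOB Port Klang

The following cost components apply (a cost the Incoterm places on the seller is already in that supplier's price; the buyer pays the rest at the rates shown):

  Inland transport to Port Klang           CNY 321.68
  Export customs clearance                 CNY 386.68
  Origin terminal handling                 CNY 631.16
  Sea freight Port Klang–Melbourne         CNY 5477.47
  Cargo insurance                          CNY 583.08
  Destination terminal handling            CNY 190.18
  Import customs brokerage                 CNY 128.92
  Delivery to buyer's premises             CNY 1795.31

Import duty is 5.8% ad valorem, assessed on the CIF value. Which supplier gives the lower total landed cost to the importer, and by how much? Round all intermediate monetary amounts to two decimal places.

Supplier A is cheaper by CNY 17657.10

Supplier A (CFR):
CIF value = CFR price + insurance = 177812.15 + 583.08 = 178395.23
Import duty = 178395.23 × 5.8% = 10346.92
Buyer bears (A): 583.08 + 190.18 + 128.92 + 1795.31 = 2697.49
Landed cost (A) = invoice 177812.15 + 2697.49 + duty 10346.92 = 190856.56
Supplier B (FOB):
CIF value = FOB price + freight + insurance = 189023.81 + 5477.47 + 583.08 = 195084.36
Import duty = 195084.36 × 5.8% = 11314.89
Buyer bears (B): 5477.47 + 583.08 + 190.18 + 128.92 + 1795.31 = 8174.96
Landed cost (B) = invoice 189023.81 + 8174.96 + duty 11314.89 = 208513.66
Difference = |190856.56 − 208513.66| = 17657.10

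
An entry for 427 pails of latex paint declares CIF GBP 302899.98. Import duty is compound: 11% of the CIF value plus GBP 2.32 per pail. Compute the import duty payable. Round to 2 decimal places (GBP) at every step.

Ad valorem component: 302899.98 × 11% = 33319.00
Specific component: 427 × 2.32 = 990.64
Import duty = 33319.00 + 990.64 = 34309.64

Import duty: GBP 34309.64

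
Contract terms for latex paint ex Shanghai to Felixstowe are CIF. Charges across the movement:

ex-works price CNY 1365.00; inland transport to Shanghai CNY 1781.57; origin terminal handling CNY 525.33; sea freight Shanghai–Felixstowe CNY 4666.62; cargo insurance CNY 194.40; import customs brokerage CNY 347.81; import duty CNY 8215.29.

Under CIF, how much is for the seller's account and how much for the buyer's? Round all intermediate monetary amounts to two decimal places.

CIF: the seller pays costs through ocean freight and marine insurance to the destination port.
Seller's account: goods 1365.00 + inland to port 1781.57 + origin terminal 525.33 + freight 4666.62 + insurance 194.40 = 8532.92
Buyer's account: brokerage 347.81 + duty 8215.29 = 8563.10

Seller: CNY 8532.92; buyer: CNY 8563.10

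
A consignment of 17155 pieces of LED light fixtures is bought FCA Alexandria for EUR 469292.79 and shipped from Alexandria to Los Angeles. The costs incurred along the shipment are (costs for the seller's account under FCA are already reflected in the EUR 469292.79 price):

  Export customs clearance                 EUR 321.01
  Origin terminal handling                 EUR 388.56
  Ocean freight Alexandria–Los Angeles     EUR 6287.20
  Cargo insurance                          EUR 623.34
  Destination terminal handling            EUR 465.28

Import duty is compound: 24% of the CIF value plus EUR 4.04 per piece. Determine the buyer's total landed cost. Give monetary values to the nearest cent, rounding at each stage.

FCA: the seller delivers export-cleared goods to the carrier; the buyer bears costs from that point.
Already in the invoice (seller's account under FCA): export clearance — exclude.
CIF value = FCA price + origin terminal + freight + insurance = 469292.79 + 388.56 + 6287.20 + 623.34 = 476591.89
Ad valorem component: 476591.89 × 24% = 114382.05
Specific component: 17155 × 4.04 = 69306.20
Import duty = 114382.05 + 69306.20 = 183688.25
Buyer bears: origin terminal 388.56 + freight 6287.20 + insurance 623.34 + destination terminal 465.28 + duty 183688.25 = 191452.63
Landed cost = invoice 469292.79 + 191452.63 = 660745.42

Total landed cost: EUR 660745.42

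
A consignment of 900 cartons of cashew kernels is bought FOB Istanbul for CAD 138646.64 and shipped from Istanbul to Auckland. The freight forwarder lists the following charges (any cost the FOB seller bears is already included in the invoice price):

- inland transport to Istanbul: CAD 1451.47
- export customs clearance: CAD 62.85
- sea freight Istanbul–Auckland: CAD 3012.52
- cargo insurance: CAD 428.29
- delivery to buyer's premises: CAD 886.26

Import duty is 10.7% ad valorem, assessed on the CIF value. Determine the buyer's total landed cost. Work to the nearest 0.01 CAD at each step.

Total landed cost: CAD 158177.07

FOB: the seller bears costs until goods are on board at the origin port; the buyer bears freight, insurance and all costs thereafter.
Already in the invoice (seller's account under FOB): inland to port, export clearance — exclude.
CIF value = FOB price + freight + insurance = 138646.64 + 3012.52 + 428.29 = 142087.45
Import duty = 142087.45 × 10.7% = 15203.36
Buyer bears: freight 3012.52 + insurance 428.29 + delivery 886.26 + duty 15203.36 = 19530.43
Landed cost = invoice 138646.64 + 19530.43 = 158177.07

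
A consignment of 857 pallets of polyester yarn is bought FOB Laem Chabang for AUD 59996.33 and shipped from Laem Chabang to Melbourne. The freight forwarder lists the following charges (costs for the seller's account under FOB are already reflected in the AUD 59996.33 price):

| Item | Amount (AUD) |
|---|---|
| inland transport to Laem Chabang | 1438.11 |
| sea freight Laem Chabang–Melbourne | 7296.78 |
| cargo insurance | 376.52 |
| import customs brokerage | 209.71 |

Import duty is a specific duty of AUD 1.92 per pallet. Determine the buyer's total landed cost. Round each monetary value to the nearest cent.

Total landed cost: AUD 69524.78

FOB: the seller bears costs until goods are on board at the origin port; the buyer bears freight, insurance and all costs thereafter.
Already in the invoice (seller's account under FOB): inland to port — exclude.
CIF value = FOB price + freight + insurance = 59996.33 + 7296.78 + 376.52 = 67669.63
Import duty = 857 × 1.92 = 1645.44
Buyer bears: freight 7296.78 + insurance 376.52 + brokerage 209.71 + duty 1645.44 = 9528.45
Landed cost = invoice 59996.33 + 9528.45 = 69524.78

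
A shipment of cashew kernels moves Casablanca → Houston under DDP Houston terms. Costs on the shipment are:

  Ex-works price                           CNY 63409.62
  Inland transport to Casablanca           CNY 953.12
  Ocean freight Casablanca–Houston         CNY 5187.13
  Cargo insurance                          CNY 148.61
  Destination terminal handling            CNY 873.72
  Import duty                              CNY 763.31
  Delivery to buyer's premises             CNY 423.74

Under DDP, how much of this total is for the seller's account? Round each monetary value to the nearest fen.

Seller's account: CNY 71759.25

DDP: the seller bears all costs including import duty.
Seller's account: goods 63409.62 + inland to port 953.12 + freight 5187.13 + insurance 148.61 + destination terminal 873.72 + duty 763.31 + delivery 423.74 = 71759.25
Buyer's account: 0.00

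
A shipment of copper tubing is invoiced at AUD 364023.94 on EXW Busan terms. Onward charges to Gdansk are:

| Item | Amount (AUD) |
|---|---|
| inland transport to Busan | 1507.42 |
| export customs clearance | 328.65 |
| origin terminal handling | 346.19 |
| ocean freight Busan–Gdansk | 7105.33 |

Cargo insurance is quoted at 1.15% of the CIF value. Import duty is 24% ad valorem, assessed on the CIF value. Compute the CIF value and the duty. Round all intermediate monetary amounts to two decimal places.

Let C be the CIF value. C = EXW price + pre-shipment costs + freight + 1.15% × C
C − 1.15% × C = 364023.94 + 1507.42 + 328.65 + 346.19 + 7105.33
0.9885 × C = 373311.53
C = 373311.53 / 0.9885 = 377654.56
Insurance premium = 1.15% × 377654.56 = 4343.03
Import duty = 377654.56 × 24% = 90637.09

CIF value: AUD 377654.56; import duty: AUD 90637.09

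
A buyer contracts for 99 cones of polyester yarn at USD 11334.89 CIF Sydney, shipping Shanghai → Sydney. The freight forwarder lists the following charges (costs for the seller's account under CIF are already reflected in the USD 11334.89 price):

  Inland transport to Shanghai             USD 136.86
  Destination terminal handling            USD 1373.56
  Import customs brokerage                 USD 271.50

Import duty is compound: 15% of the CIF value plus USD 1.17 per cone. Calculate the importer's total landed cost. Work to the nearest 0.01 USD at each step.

Total landed cost: USD 14796.01

CIF: the seller pays costs through ocean freight and marine insurance to the destination port.
Already in the invoice (seller's account under CIF): inland to port — exclude.
The CIF price already equals the CIF value: 11334.89
Ad valorem component: 11334.89 × 15% = 1700.23
Specific component: 99 × 1.17 = 115.83
Import duty = 1700.23 + 115.83 = 1816.06
Buyer bears: destination terminal 1373.56 + brokerage 271.50 + duty 1816.06 = 3461.12
Landed cost = invoice 11334.89 + 3461.12 = 14796.01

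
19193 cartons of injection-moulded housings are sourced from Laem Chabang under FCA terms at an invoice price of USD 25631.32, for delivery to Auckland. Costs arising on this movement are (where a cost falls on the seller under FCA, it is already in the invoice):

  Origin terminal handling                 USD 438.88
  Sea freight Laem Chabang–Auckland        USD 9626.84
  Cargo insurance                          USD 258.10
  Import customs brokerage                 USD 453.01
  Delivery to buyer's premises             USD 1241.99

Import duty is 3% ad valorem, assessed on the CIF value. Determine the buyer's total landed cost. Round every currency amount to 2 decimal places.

FCA: the seller delivers export-cleared goods to the carrier; the buyer bears costs from that point.
CIF value = FCA price + origin terminal + freight + insurance = 25631.32 + 438.88 + 9626.84 + 258.10 = 35955.14
Import duty = 35955.14 × 3% = 1078.65
Buyer bears: origin terminal 438.88 + freight 9626.84 + insurance 258.10 + brokerage 453.01 + delivery 1241.99 + duty 1078.65 = 13097.47
Landed cost = invoice 25631.32 + 13097.47 = 38728.79

Total landed cost: USD 38728.79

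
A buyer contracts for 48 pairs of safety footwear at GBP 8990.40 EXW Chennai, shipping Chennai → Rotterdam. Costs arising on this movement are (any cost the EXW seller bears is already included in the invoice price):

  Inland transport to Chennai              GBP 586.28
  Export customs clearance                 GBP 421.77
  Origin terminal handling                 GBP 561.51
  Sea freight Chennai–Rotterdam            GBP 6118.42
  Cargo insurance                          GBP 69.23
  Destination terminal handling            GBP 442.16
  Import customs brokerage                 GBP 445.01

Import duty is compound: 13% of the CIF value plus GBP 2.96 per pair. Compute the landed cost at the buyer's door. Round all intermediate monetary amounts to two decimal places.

EXW: the seller makes goods available at their premises; the buyer bears all onward costs.
CIF value = EXW price + inland to port + export clearance + origin terminal + freight + insurance = 8990.40 + 586.28 + 421.77 + 561.51 + 6118.42 + 69.23 = 16747.61
Ad valorem component: 16747.61 × 13% = 2177.19
Specific component: 48 × 2.96 = 142.08
Import duty = 2177.19 + 142.08 = 2319.27
Buyer bears: inland to port 586.28 + export clearance 421.77 + origin terminal 561.51 + freight 6118.42 + insurance 69.23 + destination terminal 442.16 + brokerage 445.01 + duty 2319.27 = 10963.65
Landed cost = invoice 8990.40 + 10963.65 = 19954.05

Total landed cost: GBP 19954.05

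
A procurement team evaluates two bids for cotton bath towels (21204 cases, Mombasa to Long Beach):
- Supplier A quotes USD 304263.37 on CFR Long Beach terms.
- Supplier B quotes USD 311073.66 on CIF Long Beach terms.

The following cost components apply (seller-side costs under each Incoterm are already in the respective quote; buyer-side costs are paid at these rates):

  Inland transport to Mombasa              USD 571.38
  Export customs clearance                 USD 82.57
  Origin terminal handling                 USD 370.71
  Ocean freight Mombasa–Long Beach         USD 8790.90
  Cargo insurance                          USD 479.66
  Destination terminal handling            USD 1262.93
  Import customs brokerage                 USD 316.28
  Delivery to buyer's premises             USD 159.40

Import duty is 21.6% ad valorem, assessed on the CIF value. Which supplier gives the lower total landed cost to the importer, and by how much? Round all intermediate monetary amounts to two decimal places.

Supplier A (CFR):
CIF value = CFR price + insurance = 304263.37 + 479.66 = 304743.03
Import duty = 304743.03 × 21.6% = 65824.49
Buyer bears (A): 479.66 + 1262.93 + 316.28 + 159.40 = 2218.27
Landed cost (A) = invoice 304263.37 + 2218.27 + duty 65824.49 = 372306.13
Supplier B (CIF):
The CIF price already equals the CIF value: 311073.66
Import duty = 311073.66 × 21.6% = 67191.91
Buyer bears (B): 1262.93 + 316.28 + 159.40 = 1738.61
Landed cost (B) = invoice 311073.66 + 1738.61 + duty 67191.91 = 380004.18
Difference = |372306.13 − 380004.18| = 7698.05

Supplier A is cheaper by USD 7698.05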